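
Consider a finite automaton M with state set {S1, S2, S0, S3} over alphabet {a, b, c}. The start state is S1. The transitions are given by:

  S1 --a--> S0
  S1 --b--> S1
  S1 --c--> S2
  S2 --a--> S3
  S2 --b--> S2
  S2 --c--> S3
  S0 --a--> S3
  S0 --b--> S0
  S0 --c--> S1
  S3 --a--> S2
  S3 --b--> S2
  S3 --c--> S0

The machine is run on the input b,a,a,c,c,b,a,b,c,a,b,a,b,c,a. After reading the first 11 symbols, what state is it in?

S1 → S1 → S0 → S3 → S0 → S1 → S1 → S0 → S0 → S1 → S0 → S0
After 11 symbols: S0.

S0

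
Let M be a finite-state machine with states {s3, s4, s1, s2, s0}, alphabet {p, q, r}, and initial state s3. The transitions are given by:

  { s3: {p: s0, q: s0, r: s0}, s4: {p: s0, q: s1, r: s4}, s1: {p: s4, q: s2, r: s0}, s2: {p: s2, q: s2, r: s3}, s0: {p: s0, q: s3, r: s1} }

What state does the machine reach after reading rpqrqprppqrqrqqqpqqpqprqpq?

s2

s3 → s0 → s0 → s3 → s0 → s3 → s0 → s1 → s4 → s0 → s3 → s0 → s3 → s0 → s3 → s0 → s3 → s0 → s3 → s0 → s0 → s3 → s0 → s1 → s2 → s2 → s2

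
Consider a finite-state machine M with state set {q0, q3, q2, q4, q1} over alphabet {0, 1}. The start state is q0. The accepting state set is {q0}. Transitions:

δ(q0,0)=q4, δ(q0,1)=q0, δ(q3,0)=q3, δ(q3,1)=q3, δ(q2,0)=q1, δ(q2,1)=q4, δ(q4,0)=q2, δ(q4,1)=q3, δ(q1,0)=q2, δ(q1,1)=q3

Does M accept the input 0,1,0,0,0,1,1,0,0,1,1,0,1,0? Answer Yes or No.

No

q0 → q4 → q3 → q3 → q3 → q3 → q3 → q3 → q3 → q3 → q3 → q3 → q3 → q3 → q3
End state q3 is not accepting.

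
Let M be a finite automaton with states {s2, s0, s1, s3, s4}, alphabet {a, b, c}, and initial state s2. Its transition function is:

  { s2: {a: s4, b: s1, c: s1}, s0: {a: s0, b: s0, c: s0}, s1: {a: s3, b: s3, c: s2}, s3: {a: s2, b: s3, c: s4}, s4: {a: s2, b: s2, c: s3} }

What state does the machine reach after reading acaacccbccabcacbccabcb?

s1

start at s2
read 'a': s2 → s4
read 'c': s4 → s3
read 'a': s3 → s2
read 'a': s2 → s4
read 'c': s4 → s3
read 'c': s3 → s4
read 'c': s4 → s3
read 'b': s3 → s3
read 'c': s3 → s4
read 'c': s4 → s3
read 'a': s3 → s2
read 'b': s2 → s1
read 'c': s1 → s2
read 'a': s2 → s4
read 'c': s4 → s3
read 'b': s3 → s3
read 'c': s3 → s4
read 'c': s4 → s3
read 'a': s3 → s2
read 'b': s2 → s1
read 'c': s1 → s2
read 'b': s2 → s1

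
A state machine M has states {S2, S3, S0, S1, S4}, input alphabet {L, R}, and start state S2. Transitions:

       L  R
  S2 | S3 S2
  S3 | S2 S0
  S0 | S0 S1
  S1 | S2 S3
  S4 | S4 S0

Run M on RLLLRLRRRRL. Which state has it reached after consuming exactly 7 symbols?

Trace: S2 -R-> S2 -L-> S3 -L-> S2 -L-> S3 -R-> S0 -L-> S0 -R-> S1
After 7 symbols: S1.

S1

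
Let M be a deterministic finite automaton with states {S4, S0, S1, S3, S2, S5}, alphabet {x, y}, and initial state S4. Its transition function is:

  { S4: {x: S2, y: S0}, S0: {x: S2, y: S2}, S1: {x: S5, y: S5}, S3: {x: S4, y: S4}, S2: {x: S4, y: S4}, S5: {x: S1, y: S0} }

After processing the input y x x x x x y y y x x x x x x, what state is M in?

S2

Trace: S4 -y-> S0 -x-> S2 -x-> S4 -x-> S2 -x-> S4 -x-> S2 -y-> S4 -y-> S0 -y-> S2 -x-> S4 -x-> S2 -x-> S4 -x-> S2 -x-> S4 -x-> S2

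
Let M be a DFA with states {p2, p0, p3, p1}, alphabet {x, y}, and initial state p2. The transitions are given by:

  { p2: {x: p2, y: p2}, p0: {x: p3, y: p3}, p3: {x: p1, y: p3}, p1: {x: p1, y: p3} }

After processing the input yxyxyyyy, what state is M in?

p2

start at p2
read 'y': p2 → p2
read 'x': p2 → p2
read 'y': p2 → p2
read 'x': p2 → p2
read 'y': p2 → p2
read 'y': p2 → p2
read 'y': p2 → p2
read 'y': p2 → p2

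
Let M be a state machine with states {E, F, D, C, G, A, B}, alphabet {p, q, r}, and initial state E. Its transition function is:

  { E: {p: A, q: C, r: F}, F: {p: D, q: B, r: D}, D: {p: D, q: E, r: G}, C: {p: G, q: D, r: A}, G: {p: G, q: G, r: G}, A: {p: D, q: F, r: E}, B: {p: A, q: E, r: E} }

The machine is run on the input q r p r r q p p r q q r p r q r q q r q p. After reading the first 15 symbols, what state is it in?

E → C → A → D → G → G → G → G → G → G → G → G → G → G → G → G
After 15 symbols: G.

G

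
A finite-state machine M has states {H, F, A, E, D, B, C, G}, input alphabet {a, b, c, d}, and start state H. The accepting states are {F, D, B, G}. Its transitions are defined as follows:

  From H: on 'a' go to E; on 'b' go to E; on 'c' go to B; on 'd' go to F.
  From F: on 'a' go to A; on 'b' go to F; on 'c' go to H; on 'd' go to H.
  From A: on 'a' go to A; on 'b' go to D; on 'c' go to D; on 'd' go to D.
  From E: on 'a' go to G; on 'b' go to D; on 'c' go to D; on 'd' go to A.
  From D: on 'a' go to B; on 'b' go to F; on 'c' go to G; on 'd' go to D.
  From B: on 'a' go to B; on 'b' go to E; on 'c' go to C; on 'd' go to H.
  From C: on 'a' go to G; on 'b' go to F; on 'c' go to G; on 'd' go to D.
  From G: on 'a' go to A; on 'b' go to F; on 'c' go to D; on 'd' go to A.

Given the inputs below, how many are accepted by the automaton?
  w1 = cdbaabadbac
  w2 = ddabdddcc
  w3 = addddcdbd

3

w1: Trace: H -c-> B -d-> H -b-> E -a-> G -a-> A -b-> D -a-> B -d-> H -b-> E -a-> G -c-> D  → end D, accepted
w2: Trace: H -d-> F -d-> H -a-> E -b-> D -d-> D -d-> D -d-> D -c-> G -c-> D  → end D, accepted
w3: Trace: H -a-> E -d-> A -d-> D -d-> D -d-> D -c-> G -d-> A -b-> D -d-> D  → end D, accepted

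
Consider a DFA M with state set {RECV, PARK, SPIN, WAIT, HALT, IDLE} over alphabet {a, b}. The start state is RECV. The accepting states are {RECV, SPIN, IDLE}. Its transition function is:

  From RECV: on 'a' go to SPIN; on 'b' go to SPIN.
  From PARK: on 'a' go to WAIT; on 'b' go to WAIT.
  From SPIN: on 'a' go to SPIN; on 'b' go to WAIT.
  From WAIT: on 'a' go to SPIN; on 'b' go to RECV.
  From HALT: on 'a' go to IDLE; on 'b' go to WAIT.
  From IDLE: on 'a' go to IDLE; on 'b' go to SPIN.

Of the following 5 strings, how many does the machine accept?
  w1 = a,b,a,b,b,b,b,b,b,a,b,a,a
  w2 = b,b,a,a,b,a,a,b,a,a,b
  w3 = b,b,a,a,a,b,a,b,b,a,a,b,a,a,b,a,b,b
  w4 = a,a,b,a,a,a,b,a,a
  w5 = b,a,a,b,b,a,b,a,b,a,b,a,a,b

3

w1: RECV → SPIN → WAIT → SPIN → WAIT → RECV → SPIN → WAIT → RECV → SPIN → SPIN → WAIT → SPIN → SPIN  → end SPIN, accepted
w2: RECV → SPIN → WAIT → SPIN → SPIN → WAIT → SPIN → SPIN → WAIT → SPIN → SPIN → WAIT  → end WAIT, rejected
w3: RECV → SPIN → WAIT → SPIN → SPIN → SPIN → WAIT → SPIN → WAIT → RECV → SPIN → SPIN → WAIT → SPIN → SPIN → WAIT → SPIN → WAIT → RECV  → end RECV, accepted
w4: RECV → SPIN → SPIN → WAIT → SPIN → SPIN → SPIN → WAIT → SPIN → SPIN  → end SPIN, accepted
w5: RECV → SPIN → SPIN → SPIN → WAIT → RECV → SPIN → WAIT → SPIN → WAIT → SPIN → WAIT → SPIN → SPIN → WAIT  → end WAIT, rejected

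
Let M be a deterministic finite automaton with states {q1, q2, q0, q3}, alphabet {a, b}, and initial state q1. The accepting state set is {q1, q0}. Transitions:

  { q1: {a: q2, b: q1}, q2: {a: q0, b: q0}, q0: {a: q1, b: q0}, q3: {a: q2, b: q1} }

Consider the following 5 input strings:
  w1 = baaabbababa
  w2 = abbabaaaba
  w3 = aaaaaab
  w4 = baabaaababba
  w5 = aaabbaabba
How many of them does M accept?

w1: q1 → q1 → q2 → q0 → q1 → q1 → q1 → q2 → q0 → q1 → q1 → q2  → end q2, rejected
w2: q1 → q2 → q0 → q0 → q1 → q1 → q2 → q0 → q1 → q1 → q2  → end q2, rejected
w3: q1 → q2 → q0 → q1 → q2 → q0 → q1 → q1  → end q1, accepted
w4: q1 → q1 → q2 → q0 → q0 → q1 → q2 → q0 → q0 → q1 → q1 → q1 → q2  → end q2, rejected
w5: q1 → q2 → q0 → q1 → q1 → q1 → q2 → q0 → q0 → q0 → q1  → end q1, accepted

2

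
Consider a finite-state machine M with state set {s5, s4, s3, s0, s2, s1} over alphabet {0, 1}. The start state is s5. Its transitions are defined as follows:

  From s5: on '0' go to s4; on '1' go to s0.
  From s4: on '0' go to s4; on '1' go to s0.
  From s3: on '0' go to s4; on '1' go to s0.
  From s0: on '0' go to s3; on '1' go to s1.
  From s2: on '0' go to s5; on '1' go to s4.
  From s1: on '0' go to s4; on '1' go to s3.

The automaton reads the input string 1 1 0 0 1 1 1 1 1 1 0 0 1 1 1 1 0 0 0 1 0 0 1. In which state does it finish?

s5 → s0 → s1 → s4 → s4 → s0 → s1 → s3 → s0 → s1 → s3 → s4 → s4 → s0 → s1 → s3 → s0 → s3 → s4 → s4 → s0 → s3 → s4 → s0

s0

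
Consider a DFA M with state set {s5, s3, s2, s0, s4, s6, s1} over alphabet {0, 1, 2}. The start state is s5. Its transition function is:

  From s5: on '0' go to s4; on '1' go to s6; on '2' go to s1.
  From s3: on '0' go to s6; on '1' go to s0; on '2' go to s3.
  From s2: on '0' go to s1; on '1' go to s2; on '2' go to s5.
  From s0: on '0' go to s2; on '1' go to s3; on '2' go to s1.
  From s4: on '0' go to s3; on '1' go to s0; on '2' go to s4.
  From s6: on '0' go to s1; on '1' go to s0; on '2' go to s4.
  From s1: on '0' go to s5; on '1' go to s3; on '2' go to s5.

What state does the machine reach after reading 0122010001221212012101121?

s5 → s4 → s0 → s1 → s5 → s4 → s0 → s2 → s1 → s5 → s6 → s4 → s4 → s0 → s1 → s3 → s3 → s6 → s0 → s1 → s3 → s6 → s0 → s3 → s3 → s0

s0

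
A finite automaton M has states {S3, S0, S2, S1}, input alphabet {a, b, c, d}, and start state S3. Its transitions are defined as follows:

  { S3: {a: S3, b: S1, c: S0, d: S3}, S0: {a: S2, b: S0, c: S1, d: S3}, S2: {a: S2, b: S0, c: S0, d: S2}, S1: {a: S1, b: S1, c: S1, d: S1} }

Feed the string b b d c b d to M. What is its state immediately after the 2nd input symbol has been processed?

S1

Trace: S3 -b-> S1 -b-> S1
After 2 symbols: S1.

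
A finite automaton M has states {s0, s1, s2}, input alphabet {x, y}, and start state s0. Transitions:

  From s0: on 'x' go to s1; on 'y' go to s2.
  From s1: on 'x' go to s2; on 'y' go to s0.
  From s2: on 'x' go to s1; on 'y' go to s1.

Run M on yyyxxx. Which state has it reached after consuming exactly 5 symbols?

start at s0
read 'y': s0 → s2
read 'y': s2 → s1
read 'y': s1 → s0
read 'x': s0 → s1
read 'x': s1 → s2
After 5 symbols: s2.

s2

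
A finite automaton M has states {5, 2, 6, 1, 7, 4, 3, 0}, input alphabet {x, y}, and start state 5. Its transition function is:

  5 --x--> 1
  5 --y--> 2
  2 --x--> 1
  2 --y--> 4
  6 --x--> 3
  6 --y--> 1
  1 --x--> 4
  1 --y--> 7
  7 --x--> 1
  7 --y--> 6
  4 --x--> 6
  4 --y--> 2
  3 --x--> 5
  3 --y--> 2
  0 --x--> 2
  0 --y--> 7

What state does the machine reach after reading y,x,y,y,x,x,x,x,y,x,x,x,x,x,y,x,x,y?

start at 5
read 'y': 5 → 2
read 'x': 2 → 1
read 'y': 1 → 7
read 'y': 7 → 6
read 'x': 6 → 3
read 'x': 3 → 5
read 'x': 5 → 1
read 'x': 1 → 4
read 'y': 4 → 2
read 'x': 2 → 1
read 'x': 1 → 4
read 'x': 4 → 6
read 'x': 6 → 3
read 'x': 3 → 5
read 'y': 5 → 2
read 'x': 2 → 1
read 'x': 1 → 4
read 'y': 4 → 2

2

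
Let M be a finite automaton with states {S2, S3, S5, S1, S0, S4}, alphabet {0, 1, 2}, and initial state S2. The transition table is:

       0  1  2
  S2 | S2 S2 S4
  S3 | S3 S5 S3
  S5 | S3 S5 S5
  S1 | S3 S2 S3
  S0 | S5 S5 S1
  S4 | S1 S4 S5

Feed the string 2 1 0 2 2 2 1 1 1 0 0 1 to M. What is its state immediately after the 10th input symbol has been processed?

S3

Trace: S2 -2-> S4 -1-> S4 -0-> S1 -2-> S3 -2-> S3 -2-> S3 -1-> S5 -1-> S5 -1-> S5 -0-> S3
After 10 symbols: S3.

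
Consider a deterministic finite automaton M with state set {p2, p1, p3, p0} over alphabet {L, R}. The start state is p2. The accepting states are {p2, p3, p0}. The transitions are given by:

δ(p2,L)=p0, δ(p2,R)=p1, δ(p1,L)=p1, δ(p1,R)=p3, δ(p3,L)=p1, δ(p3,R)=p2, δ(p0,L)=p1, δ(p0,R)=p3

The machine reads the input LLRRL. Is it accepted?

Trace: p2 -L-> p0 -L-> p1 -R-> p3 -R-> p2 -L-> p0
End state p0 is accepting.

Yes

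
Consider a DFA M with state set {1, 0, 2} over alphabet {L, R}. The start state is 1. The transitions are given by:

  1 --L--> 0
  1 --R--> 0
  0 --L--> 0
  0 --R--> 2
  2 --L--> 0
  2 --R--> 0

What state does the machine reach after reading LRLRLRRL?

0

Trace: 1 -L-> 0 -R-> 2 -L-> 0 -R-> 2 -L-> 0 -R-> 2 -R-> 0 -L-> 0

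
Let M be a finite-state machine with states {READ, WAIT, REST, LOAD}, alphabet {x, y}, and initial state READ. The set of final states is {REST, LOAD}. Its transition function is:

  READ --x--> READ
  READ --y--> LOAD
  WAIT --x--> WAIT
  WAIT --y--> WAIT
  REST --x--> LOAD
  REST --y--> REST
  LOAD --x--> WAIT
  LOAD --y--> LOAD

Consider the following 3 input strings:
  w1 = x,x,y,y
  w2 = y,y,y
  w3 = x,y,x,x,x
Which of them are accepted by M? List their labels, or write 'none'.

w1: Trace: READ -x-> READ -x-> READ -y-> LOAD -y-> LOAD  → end LOAD, accepted
w2: Trace: READ -y-> LOAD -y-> LOAD -y-> LOAD  → end LOAD, accepted
w3: Trace: READ -x-> READ -y-> LOAD -x-> WAIT -x-> WAIT -x-> WAIT  → end WAIT, rejected

w1, w2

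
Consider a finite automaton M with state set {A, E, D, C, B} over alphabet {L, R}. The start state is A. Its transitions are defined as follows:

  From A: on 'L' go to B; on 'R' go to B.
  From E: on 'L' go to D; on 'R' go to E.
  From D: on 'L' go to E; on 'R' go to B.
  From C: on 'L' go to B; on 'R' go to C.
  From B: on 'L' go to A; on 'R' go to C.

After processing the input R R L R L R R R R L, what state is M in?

A → B → C → B → C → B → C → C → C → C → B

B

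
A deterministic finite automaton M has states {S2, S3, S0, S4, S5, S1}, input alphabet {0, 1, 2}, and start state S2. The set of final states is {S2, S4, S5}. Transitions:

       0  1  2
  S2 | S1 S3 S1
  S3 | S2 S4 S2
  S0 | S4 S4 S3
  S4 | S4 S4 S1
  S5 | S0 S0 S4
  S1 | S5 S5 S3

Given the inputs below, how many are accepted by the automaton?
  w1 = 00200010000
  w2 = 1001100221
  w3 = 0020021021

3

w1: Trace: S2 -0-> S1 -0-> S5 -2-> S4 -0-> S4 -0-> S4 -0-> S4 -1-> S4 -0-> S4 -0-> S4 -0-> S4 -0-> S4  → end S4, accepted
w2: Trace: S2 -1-> S3 -0-> S2 -0-> S1 -1-> S5 -1-> S0 -0-> S4 -0-> S4 -2-> S1 -2-> S3 -1-> S4  → end S4, accepted
w3: Trace: S2 -0-> S1 -0-> S5 -2-> S4 -0-> S4 -0-> S4 -2-> S1 -1-> S5 -0-> S0 -2-> S3 -1-> S4  → end S4, accepted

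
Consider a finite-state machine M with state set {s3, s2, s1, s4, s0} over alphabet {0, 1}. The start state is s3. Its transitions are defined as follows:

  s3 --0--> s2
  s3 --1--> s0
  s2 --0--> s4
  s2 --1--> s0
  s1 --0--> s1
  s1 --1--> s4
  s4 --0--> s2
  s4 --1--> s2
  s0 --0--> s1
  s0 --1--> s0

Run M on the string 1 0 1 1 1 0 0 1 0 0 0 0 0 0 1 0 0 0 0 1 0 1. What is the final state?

start at s3
read '1': s3 → s0
read '0': s0 → s1
read '1': s1 → s4
read '1': s4 → s2
read '1': s2 → s0
read '0': s0 → s1
read '0': s1 → s1
read '1': s1 → s4
read '0': s4 → s2
read '0': s2 → s4
read '0': s4 → s2
read '0': s2 → s4
read '0': s4 → s2
read '0': s2 → s4
read '1': s4 → s2
read '0': s2 → s4
read '0': s4 → s2
read '0': s2 → s4
read '0': s4 → s2
read '1': s2 → s0
read '0': s0 → s1
read '1': s1 → s4

s4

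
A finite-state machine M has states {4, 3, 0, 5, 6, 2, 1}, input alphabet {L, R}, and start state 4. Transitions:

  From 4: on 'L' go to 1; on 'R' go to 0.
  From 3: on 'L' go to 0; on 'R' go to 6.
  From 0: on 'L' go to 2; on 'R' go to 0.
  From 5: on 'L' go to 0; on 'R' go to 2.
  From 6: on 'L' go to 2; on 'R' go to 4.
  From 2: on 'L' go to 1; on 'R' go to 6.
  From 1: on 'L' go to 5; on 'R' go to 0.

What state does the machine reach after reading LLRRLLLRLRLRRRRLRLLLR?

2

4 → 1 → 5 → 2 → 6 → 2 → 1 → 5 → 2 → 1 → 0 → 2 → 6 → 4 → 0 → 0 → 2 → 6 → 2 → 1 → 5 → 2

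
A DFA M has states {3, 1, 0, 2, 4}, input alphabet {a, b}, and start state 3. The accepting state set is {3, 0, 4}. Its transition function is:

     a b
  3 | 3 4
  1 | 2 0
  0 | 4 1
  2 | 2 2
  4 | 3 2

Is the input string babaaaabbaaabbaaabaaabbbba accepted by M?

No

Trace: 3 -b-> 4 -a-> 3 -b-> 4 -a-> 3 -a-> 3 -a-> 3 -a-> 3 -b-> 4 -b-> 2 -a-> 2 -a-> 2 -a-> 2 -b-> 2 -b-> 2 -a-> 2 -a-> 2 -a-> 2 -b-> 2 -a-> 2 -a-> 2 -a-> 2 -b-> 2 -b-> 2 -b-> 2 -b-> 2 -a-> 2
End state 2 is not accepting.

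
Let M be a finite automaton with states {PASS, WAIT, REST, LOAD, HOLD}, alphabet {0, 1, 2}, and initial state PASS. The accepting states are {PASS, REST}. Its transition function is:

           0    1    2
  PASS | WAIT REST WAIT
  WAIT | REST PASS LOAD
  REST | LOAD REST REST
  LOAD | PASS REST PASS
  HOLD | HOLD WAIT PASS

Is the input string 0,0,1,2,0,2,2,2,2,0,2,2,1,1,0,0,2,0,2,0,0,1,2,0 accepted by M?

PASS → WAIT → REST → REST → REST → LOAD → PASS → WAIT → LOAD → PASS → WAIT → LOAD → PASS → REST → REST → LOAD → PASS → WAIT → REST → REST → LOAD → PASS → REST → REST → LOAD
End state LOAD is not accepting.

No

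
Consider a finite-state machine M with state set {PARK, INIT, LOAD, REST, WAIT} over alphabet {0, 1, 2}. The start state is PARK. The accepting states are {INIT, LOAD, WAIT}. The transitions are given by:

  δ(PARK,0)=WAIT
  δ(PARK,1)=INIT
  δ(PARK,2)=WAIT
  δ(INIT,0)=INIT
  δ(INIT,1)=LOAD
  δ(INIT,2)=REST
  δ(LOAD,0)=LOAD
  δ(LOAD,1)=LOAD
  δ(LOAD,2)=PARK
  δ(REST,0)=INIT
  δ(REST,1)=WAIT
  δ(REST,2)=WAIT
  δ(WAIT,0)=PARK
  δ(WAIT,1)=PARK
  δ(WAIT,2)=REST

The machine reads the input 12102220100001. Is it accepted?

Yes

start at PARK
read '1': PARK → INIT
read '2': INIT → REST
read '1': REST → WAIT
read '0': WAIT → PARK
read '2': PARK → WAIT
read '2': WAIT → REST
read '2': REST → WAIT
read '0': WAIT → PARK
read '1': PARK → INIT
read '0': INIT → INIT
read '0': INIT → INIT
read '0': INIT → INIT
read '0': INIT → INIT
read '1': INIT → LOAD
End state LOAD is accepting.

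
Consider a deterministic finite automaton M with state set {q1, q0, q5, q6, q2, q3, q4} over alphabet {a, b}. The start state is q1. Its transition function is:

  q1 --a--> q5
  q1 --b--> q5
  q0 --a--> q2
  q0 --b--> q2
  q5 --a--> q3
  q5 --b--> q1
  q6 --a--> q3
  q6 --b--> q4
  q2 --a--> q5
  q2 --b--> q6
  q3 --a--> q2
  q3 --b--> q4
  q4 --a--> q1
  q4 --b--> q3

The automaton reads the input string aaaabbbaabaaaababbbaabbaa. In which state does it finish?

q2

q1 → q5 → q3 → q2 → q5 → q1 → q5 → q1 → q5 → q3 → q4 → q1 → q5 → q3 → q2 → q6 → q3 → q4 → q3 → q4 → q1 → q5 → q1 → q5 → q3 → q2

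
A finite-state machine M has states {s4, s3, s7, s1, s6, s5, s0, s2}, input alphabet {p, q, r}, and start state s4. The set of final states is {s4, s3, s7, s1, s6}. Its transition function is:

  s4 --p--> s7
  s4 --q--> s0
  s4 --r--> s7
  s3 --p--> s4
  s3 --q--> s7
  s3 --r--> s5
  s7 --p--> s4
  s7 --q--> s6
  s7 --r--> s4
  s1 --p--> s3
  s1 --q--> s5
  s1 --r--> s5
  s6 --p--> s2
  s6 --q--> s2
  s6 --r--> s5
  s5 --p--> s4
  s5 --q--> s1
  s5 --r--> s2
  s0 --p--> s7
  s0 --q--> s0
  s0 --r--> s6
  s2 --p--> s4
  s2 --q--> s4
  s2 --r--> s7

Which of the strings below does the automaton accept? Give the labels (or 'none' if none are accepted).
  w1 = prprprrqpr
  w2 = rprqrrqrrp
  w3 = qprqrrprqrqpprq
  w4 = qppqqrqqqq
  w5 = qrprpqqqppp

w1, w2, w3, w5

w1: s4 → s7 → s4 → s7 → s4 → s7 → s4 → s7 → s6 → s2 → s7  → end s7, accepted
w2: s4 → s7 → s4 → s7 → s6 → s5 → s2 → s4 → s7 → s4 → s7  → end s7, accepted
w3: s4 → s0 → s7 → s4 → s0 → s6 → s5 → s4 → s7 → s6 → s5 → s1 → s3 → s4 → s7 → s6  → end s6, accepted
w4: s4 → s0 → s7 → s4 → s0 → s0 → s6 → s2 → s4 → s0 → s0  → end s0, rejected
w5: s4 → s0 → s6 → s2 → s7 → s4 → s0 → s0 → s0 → s7 → s4 → s7  → end s7, accepted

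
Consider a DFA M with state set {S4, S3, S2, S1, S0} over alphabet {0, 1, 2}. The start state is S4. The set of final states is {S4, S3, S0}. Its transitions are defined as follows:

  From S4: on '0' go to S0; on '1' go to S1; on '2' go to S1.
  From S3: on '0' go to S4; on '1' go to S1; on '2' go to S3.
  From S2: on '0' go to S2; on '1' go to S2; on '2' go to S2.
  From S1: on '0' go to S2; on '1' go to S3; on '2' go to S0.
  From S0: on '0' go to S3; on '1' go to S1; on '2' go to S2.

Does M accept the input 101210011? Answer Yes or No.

start at S4
read '1': S4 → S1
read '0': S1 → S2
read '1': S2 → S2
read '2': S2 → S2
read '1': S2 → S2
read '0': S2 → S2
read '0': S2 → S2
read '1': S2 → S2
read '1': S2 → S2
End state S2 is not accepting.

No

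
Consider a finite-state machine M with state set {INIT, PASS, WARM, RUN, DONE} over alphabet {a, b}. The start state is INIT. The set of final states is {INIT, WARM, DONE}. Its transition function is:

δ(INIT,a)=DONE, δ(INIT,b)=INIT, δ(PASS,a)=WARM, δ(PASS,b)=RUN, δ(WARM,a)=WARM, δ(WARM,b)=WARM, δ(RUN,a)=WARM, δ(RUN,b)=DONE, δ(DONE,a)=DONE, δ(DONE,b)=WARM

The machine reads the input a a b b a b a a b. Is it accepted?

start at INIT
read 'a': INIT → DONE
read 'a': DONE → DONE
read 'b': DONE → WARM
read 'b': WARM → WARM
read 'a': WARM → WARM
read 'b': WARM → WARM
read 'a': WARM → WARM
read 'a': WARM → WARM
read 'b': WARM → WARM
End state WARM is accepting.

Yes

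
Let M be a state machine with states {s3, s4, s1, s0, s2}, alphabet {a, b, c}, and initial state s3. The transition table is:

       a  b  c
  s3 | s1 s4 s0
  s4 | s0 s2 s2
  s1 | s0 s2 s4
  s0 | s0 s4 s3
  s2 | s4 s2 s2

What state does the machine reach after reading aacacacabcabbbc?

start at s3
read 'a': s3 → s1
read 'a': s1 → s0
read 'c': s0 → s3
read 'a': s3 → s1
read 'c': s1 → s4
read 'a': s4 → s0
read 'c': s0 → s3
read 'a': s3 → s1
read 'b': s1 → s2
read 'c': s2 → s2
read 'a': s2 → s4
read 'b': s4 → s2
read 'b': s2 → s2
read 'b': s2 → s2
read 'c': s2 → s2

s2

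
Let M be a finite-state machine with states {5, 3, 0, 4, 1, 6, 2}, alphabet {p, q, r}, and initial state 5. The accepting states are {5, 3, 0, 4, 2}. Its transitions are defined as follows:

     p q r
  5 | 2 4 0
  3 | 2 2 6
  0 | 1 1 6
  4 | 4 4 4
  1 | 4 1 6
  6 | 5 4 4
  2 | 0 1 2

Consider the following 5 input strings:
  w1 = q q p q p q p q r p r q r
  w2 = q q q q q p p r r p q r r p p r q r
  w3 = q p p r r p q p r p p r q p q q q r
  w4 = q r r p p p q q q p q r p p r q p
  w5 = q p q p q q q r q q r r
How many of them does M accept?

5

w1: 5 → 4 → 4 → 4 → 4 → 4 → 4 → 4 → 4 → 4 → 4 → 4 → 4 → 4  → end 4, accepted
w2: 5 → 4 → 4 → 4 → 4 → 4 → 4 → 4 → 4 → 4 → 4 → 4 → 4 → 4 → 4 → 4 → 4 → 4 → 4  → end 4, accepted
w3: 5 → 4 → 4 → 4 → 4 → 4 → 4 → 4 → 4 → 4 → 4 → 4 → 4 → 4 → 4 → 4 → 4 → 4 → 4  → end 4, accepted
w4: 5 → 4 → 4 → 4 → 4 → 4 → 4 → 4 → 4 → 4 → 4 → 4 → 4 → 4 → 4 → 4 → 4 → 4  → end 4, accepted
w5: 5 → 4 → 4 → 4 → 4 → 4 → 4 → 4 → 4 → 4 → 4 → 4 → 4  → end 4, accepted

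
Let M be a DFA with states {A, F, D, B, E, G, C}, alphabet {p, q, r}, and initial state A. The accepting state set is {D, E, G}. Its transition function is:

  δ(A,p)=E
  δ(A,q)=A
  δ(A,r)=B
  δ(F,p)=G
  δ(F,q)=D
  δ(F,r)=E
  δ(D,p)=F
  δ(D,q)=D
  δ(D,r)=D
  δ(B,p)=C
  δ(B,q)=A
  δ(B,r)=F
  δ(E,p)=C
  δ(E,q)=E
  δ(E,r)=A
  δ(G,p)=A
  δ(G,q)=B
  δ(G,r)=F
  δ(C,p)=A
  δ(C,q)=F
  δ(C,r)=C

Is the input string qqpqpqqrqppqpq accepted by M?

A → A → A → E → E → C → F → D → D → D → F → G → B → C → F
End state F is not accepting.

No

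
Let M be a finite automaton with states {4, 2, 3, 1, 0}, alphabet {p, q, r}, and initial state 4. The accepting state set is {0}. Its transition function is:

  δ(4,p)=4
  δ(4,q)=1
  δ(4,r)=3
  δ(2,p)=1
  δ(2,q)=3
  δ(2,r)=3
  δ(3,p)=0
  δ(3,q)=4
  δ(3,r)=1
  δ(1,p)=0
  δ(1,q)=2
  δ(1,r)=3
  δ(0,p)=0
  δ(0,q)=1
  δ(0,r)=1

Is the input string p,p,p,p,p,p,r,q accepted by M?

4 → 4 → 4 → 4 → 4 → 4 → 4 → 3 → 4
End state 4 is not accepting.

No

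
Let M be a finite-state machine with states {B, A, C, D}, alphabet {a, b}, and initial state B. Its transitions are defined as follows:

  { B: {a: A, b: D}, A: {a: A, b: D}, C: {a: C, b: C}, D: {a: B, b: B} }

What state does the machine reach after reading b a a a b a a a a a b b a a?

start at B
read 'b': B → D
read 'a': D → B
read 'a': B → A
read 'a': A → A
read 'b': A → D
read 'a': D → B
read 'a': B → A
read 'a': A → A
read 'a': A → A
read 'a': A → A
read 'b': A → D
read 'b': D → B
read 'a': B → A
read 'a': A → A

A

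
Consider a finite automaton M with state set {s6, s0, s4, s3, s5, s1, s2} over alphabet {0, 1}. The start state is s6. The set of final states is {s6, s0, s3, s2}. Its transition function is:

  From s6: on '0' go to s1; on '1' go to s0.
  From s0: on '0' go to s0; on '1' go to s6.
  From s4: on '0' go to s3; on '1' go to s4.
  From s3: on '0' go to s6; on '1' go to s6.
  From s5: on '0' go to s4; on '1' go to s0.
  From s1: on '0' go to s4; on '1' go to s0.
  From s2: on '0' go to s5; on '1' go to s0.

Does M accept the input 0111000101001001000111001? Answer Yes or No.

Yes

s6 → s1 → s0 → s6 → s0 → s0 → s0 → s0 → s6 → s1 → s0 → s0 → s0 → s6 → s1 → s4 → s4 → s3 → s6 → s1 → s0 → s6 → s0 → s0 → s0 → s6
End state s6 is accepting.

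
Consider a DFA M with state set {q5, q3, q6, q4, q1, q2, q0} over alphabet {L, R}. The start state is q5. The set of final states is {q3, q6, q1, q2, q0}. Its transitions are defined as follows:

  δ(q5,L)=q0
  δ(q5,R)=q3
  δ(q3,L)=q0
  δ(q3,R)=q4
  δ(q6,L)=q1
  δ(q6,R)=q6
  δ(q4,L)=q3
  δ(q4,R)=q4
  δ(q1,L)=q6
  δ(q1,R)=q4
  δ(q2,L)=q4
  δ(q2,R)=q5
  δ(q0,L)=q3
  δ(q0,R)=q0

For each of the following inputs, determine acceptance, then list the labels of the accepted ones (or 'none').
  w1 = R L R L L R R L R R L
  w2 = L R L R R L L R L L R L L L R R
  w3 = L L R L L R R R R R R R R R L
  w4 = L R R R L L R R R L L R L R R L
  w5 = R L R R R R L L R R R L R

w1, w3, w4

w1:
  start at q5
  read 'R': q5 → q3
  read 'L': q3 → q0
  read 'R': q0 → q0
  read 'L': q0 → q3
  read 'L': q3 → q0
  read 'R': q0 → q0
  read 'R': q0 → q0
  read 'L': q0 → q3
  read 'R': q3 → q4
  read 'R': q4 → q4
  read 'L': q4 → q3
  end q3, accepted
w2:
  start at q5
  read 'L': q5 → q0
  read 'R': q0 → q0
  read 'L': q0 → q3
  read 'R': q3 → q4
  read 'R': q4 → q4
  read 'L': q4 → q3
  read 'L': q3 → q0
  read 'R': q0 → q0
  read 'L': q0 → q3
  read 'L': q3 → q0
  read 'R': q0 → q0
  read 'L': q0 → q3
  read 'L': q3 → q0
  read 'L': q0 → q3
  read 'R': q3 → q4
  read 'R': q4 → q4
  end q4, rejected
w3:
  start at q5
  read 'L': q5 → q0
  read 'L': q0 → q3
  read 'R': q3 → q4
  read 'L': q4 → q3
  read 'L': q3 → q0
  read 'R': q0 → q0
  read 'R': q0 → q0
  read 'R': q0 → q0
  read 'R': q0 → q0
  read 'R': q0 → q0
  read 'R': q0 → q0
  read 'R': q0 → q0
  read 'R': q0 → q0
  read 'R': q0 → q0
  read 'L': q0 → q3
  end q3, accepted
w4:
  start at q5
  read 'L': q5 → q0
  read 'R': q0 → q0
  read 'R': q0 → q0
  read 'R': q0 → q0
  read 'L': q0 → q3
  read 'L': q3 → q0
  read 'R': q0 → q0
  read 'R': q0 → q0
  read 'R': q0 → q0
  read 'L': q0 → q3
  read 'L': q3 → q0
  read 'R': q0 → q0
  read 'L': q0 → q3
  read 'R': q3 → q4
  read 'R': q4 → q4
  read 'L': q4 → q3
  end q3, accepted
w5:
  start at q5
  read 'R': q5 → q3
  read 'L': q3 → q0
  read 'R': q0 → q0
  read 'R': q0 → q0
  read 'R': q0 → q0
  read 'R': q0 → q0
  read 'L': q0 → q3
  read 'L': q3 → q0
  read 'R': q0 → q0
  read 'R': q0 → q0
  read 'R': q0 → q0
  read 'L': q0 → q3
  read 'R': q3 → q4
  end q4, rejected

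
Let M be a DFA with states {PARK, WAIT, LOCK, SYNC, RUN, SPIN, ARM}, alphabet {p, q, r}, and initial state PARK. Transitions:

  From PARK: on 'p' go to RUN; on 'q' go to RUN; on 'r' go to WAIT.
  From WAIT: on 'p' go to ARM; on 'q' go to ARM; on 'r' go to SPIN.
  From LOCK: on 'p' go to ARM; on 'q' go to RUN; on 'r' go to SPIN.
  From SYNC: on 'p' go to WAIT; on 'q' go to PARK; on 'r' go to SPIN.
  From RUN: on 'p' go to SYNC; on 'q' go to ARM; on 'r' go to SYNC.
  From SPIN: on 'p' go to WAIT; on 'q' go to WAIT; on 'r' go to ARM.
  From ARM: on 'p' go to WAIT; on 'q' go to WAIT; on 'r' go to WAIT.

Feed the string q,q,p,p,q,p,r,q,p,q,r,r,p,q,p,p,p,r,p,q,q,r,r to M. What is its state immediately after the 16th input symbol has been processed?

PARK → RUN → ARM → WAIT → ARM → WAIT → ARM → WAIT → ARM → WAIT → ARM → WAIT → SPIN → WAIT → ARM → WAIT → ARM
After 16 symbols: ARM.

ARM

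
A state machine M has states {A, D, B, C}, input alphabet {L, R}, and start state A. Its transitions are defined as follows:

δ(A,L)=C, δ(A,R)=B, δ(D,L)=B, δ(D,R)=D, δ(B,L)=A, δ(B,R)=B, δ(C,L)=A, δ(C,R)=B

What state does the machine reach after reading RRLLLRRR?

B

Trace: A -R-> B -R-> B -L-> A -L-> C -L-> A -R-> B -R-> B -R-> B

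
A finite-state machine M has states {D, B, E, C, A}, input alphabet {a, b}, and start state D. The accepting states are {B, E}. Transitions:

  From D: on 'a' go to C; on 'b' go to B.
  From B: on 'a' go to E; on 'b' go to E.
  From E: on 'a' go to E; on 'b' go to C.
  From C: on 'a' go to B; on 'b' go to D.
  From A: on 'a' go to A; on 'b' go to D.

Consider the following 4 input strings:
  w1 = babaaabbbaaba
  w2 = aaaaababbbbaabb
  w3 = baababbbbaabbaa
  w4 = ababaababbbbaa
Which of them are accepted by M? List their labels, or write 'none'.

w1, w3, w4

w1: D → B → E → C → B → E → E → C → D → B → E → E → C → B  → end B, accepted
w2: D → C → B → E → E → E → C → B → E → C → D → B → E → E → C → D  → end D, rejected
w3: D → B → E → E → C → B → E → C → D → B → E → E → C → D → C → B  → end B, accepted
w4: D → C → D → C → D → C → B → E → E → C → D → B → E → E → E  → end E, accepted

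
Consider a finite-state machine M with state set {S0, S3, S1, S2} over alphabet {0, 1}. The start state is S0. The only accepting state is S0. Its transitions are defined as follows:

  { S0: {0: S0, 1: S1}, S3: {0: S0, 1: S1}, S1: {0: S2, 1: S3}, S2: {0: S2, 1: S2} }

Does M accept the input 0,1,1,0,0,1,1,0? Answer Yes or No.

Yes

S0 → S0 → S1 → S3 → S0 → S0 → S1 → S3 → S0
End state S0 is accepting.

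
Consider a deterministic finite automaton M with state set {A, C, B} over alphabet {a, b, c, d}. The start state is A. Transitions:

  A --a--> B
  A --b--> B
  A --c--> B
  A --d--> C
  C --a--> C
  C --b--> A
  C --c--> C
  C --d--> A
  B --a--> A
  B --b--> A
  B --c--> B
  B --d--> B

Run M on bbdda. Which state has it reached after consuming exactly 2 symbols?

A

A → B → A
After 2 symbols: A.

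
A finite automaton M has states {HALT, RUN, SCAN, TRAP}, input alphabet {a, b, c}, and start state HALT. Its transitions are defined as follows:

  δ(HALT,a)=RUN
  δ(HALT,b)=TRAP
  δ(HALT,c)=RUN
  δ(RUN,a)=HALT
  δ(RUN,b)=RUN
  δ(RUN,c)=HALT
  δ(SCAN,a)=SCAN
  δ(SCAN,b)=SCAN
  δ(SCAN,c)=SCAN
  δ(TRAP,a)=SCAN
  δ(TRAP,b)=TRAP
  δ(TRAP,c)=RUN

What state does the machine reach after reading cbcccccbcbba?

HALT

Trace: HALT -c-> RUN -b-> RUN -c-> HALT -c-> RUN -c-> HALT -c-> RUN -c-> HALT -b-> TRAP -c-> RUN -b-> RUN -b-> RUN -a-> HALT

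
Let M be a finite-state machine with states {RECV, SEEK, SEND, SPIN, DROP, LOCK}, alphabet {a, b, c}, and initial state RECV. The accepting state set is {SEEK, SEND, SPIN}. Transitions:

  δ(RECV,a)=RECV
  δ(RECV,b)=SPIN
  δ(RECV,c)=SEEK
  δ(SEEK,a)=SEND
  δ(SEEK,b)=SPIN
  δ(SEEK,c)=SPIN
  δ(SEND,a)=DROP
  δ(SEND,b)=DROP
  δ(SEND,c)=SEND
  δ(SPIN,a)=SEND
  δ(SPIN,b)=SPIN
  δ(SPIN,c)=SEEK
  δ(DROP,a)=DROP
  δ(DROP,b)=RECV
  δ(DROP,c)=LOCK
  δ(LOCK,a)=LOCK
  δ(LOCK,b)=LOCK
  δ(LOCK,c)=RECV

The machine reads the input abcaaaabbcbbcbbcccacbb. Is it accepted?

No

Trace: RECV -a-> RECV -b-> SPIN -c-> SEEK -a-> SEND -a-> DROP -a-> DROP -a-> DROP -b-> RECV -b-> SPIN -c-> SEEK -b-> SPIN -b-> SPIN -c-> SEEK -b-> SPIN -b-> SPIN -c-> SEEK -c-> SPIN -c-> SEEK -a-> SEND -c-> SEND -b-> DROP -b-> RECV
End state RECV is not accepting.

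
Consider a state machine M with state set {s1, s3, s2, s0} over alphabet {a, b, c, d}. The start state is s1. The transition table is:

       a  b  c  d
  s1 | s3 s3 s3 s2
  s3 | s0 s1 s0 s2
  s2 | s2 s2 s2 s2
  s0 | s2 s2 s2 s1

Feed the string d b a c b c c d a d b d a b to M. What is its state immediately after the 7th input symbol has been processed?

Trace: s1 -d-> s2 -b-> s2 -a-> s2 -c-> s2 -b-> s2 -c-> s2 -c-> s2
After 7 symbols: s2.

s2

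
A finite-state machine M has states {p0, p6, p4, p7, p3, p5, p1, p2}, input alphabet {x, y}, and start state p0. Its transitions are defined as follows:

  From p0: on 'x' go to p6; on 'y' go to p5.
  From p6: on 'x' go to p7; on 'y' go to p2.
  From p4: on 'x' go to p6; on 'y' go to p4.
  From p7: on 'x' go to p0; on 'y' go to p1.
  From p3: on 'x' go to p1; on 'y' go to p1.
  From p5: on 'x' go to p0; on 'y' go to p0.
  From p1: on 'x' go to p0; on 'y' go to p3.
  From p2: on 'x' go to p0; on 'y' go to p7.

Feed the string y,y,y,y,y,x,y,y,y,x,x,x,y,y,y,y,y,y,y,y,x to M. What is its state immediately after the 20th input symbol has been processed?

p0 → p5 → p0 → p5 → p0 → p5 → p0 → p5 → p0 → p5 → p0 → p6 → p7 → p1 → p3 → p1 → p3 → p1 → p3 → p1 → p3
After 20 symbols: p3.

p3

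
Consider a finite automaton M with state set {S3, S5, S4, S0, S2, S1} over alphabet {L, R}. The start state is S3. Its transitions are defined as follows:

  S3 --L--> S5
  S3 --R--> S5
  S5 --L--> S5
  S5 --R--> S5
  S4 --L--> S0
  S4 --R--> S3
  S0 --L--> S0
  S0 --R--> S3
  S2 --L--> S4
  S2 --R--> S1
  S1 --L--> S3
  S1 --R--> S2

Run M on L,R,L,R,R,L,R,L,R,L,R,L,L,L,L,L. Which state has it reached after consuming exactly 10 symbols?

start at S3
read 'L': S3 → S5
read 'R': S5 → S5
read 'L': S5 → S5
read 'R': S5 → S5
read 'R': S5 → S5
read 'L': S5 → S5
read 'R': S5 → S5
read 'L': S5 → S5
read 'R': S5 → S5
read 'L': S5 → S5
After 10 symbols: S5.

S5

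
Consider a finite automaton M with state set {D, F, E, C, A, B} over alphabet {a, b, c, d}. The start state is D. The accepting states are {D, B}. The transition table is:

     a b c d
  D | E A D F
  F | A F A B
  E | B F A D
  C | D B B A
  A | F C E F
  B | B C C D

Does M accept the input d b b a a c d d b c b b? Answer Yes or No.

start at D
read 'd': D → F
read 'b': F → F
read 'b': F → F
read 'a': F → A
read 'a': A → F
read 'c': F → A
read 'd': A → F
read 'd': F → B
read 'b': B → C
read 'c': C → B
read 'b': B → C
read 'b': C → B
End state B is accepting.

Yes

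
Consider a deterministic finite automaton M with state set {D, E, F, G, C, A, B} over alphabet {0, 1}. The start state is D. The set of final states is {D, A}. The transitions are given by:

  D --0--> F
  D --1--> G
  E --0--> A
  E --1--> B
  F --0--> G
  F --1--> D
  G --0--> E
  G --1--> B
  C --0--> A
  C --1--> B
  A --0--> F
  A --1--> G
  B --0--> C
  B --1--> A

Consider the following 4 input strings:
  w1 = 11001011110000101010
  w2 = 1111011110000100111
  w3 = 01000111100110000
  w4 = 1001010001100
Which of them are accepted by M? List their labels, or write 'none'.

w2, w4

w1: D → G → B → C → A → G → E → B → A → G → B → C → A → F → G → B → C → B → C → B → C  → end C, rejected
w2: D → G → B → A → G → E → B → A → G → B → C → A → F → G → B → C → A → G → B → A  → end A, accepted
w3: D → F → D → F → G → E → B → A → G → B → C → A → G → B → C → A → F → G  → end G, rejected
w4: D → G → E → A → G → E → B → C → A → F → D → G → E → A  → end A, accepted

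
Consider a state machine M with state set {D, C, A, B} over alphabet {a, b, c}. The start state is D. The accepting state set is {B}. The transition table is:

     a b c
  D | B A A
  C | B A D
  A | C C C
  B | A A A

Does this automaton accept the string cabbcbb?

D → A → C → A → C → D → A → C
End state C is not accepting.

No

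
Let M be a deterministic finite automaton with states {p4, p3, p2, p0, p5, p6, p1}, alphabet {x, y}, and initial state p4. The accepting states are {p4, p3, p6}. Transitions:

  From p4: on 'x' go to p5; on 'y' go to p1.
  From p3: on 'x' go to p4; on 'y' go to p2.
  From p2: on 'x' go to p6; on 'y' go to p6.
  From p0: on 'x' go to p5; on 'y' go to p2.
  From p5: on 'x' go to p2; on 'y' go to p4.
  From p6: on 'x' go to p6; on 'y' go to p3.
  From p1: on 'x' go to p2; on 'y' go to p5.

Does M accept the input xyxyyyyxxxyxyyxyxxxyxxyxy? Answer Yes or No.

start at p4
read 'x': p4 → p5
read 'y': p5 → p4
read 'x': p4 → p5
read 'y': p5 → p4
read 'y': p4 → p1
read 'y': p1 → p5
read 'y': p5 → p4
read 'x': p4 → p5
read 'x': p5 → p2
read 'x': p2 → p6
read 'y': p6 → p3
read 'x': p3 → p4
read 'y': p4 → p1
read 'y': p1 → p5
read 'x': p5 → p2
read 'y': p2 → p6
read 'x': p6 → p6
read 'x': p6 → p6
read 'x': p6 → p6
read 'y': p6 → p3
read 'x': p3 → p4
read 'x': p4 → p5
read 'y': p5 → p4
read 'x': p4 → p5
read 'y': p5 → p4
End state p4 is accepting.

Yes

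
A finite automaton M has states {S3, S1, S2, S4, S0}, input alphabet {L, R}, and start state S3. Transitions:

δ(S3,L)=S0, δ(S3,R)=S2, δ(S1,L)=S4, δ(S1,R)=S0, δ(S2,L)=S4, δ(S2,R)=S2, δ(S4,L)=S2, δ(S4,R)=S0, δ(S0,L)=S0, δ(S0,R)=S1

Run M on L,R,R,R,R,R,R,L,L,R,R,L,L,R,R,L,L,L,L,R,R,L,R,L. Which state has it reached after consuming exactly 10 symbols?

S1

S3 → S0 → S1 → S0 → S1 → S0 → S1 → S0 → S0 → S0 → S1
After 10 symbols: S1.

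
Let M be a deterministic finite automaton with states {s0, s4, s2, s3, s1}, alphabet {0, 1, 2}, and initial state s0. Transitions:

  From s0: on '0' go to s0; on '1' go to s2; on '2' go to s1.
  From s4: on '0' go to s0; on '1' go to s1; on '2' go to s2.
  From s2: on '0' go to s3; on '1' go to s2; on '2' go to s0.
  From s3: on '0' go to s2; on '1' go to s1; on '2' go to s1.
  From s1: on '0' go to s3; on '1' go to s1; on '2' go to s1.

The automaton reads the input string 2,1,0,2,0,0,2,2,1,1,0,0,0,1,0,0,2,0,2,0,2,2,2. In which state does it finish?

s0 → s1 → s1 → s3 → s1 → s3 → s2 → s0 → s1 → s1 → s1 → s3 → s2 → s3 → s1 → s3 → s2 → s0 → s0 → s1 → s3 → s1 → s1 → s1

s1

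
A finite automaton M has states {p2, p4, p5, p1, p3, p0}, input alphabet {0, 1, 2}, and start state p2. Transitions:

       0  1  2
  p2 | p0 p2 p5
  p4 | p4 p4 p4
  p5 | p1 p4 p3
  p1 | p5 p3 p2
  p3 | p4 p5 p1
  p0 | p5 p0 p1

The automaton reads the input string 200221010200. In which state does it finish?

Trace: p2 -2-> p5 -0-> p1 -0-> p5 -2-> p3 -2-> p1 -1-> p3 -0-> p4 -1-> p4 -0-> p4 -2-> p4 -0-> p4 -0-> p4

p4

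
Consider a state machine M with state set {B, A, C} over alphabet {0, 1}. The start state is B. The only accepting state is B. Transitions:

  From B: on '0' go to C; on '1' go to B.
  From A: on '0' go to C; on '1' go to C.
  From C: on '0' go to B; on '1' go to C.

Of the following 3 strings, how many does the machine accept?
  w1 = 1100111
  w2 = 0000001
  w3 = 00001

w1:
  start at B
  read '1': B → B
  read '1': B → B
  read '0': B → C
  read '0': C → B
  read '1': B → B
  read '1': B → B
  read '1': B → B
  end B, accepted
w2:
  start at B
  read '0': B → C
  read '0': C → B
  read '0': B → C
  read '0': C → B
  read '0': B → C
  read '0': C → B
  read '1': B → B
  end B, accepted
w3:
  start at B
  read '0': B → C
  read '0': C → B
  read '0': B → C
  read '0': C → B
  read '1': B → B
  end B, accepted

3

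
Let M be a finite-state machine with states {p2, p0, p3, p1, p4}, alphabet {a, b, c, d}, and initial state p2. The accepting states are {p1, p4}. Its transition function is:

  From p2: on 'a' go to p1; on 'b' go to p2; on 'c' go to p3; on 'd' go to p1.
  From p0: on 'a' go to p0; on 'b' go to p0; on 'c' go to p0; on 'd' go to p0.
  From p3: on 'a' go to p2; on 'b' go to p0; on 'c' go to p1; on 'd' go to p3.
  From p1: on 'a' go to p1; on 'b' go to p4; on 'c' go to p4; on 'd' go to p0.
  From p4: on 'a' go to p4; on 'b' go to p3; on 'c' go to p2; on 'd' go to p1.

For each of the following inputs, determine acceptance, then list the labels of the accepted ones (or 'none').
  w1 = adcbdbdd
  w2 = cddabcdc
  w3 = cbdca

w1:
  start at p2
  read 'a': p2 → p1
  read 'd': p1 → p0
  read 'c': p0 → p0
  read 'b': p0 → p0
  read 'd': p0 → p0
  read 'b': p0 → p0
  read 'd': p0 → p0
  read 'd': p0 → p0
  end p0, rejected
w2:
  start at p2
  read 'c': p2 → p3
  read 'd': p3 → p3
  read 'd': p3 → p3
  read 'a': p3 → p2
  read 'b': p2 → p2
  read 'c': p2 → p3
  read 'd': p3 → p3
  read 'c': p3 → p1
  end p1, accepted
w3:
  start at p2
  read 'c': p2 → p3
  read 'b': p3 → p0
  read 'd': p0 → p0
  read 'c': p0 → p0
  read 'a': p0 → p0
  end p0, rejected

w2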